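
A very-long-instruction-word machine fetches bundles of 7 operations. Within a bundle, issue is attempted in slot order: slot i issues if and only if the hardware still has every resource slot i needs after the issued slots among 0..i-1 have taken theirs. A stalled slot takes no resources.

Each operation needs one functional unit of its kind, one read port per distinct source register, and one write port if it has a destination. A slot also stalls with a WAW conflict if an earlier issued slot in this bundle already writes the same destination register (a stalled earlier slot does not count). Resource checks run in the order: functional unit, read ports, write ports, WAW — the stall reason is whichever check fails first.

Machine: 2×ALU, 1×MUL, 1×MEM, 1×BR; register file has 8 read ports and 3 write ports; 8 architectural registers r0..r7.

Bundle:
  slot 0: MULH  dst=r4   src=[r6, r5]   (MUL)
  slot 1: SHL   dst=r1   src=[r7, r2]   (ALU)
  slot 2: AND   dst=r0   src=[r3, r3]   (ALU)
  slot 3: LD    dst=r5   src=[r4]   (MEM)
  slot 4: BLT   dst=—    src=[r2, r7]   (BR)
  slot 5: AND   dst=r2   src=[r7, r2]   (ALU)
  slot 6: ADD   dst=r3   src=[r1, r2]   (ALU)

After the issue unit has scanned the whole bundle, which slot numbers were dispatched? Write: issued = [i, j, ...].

issued = [0, 1, 2, 4]

#0 MUL src=r6,r5 dispatched  <A:2 Mu:0 Ld:1 B:1 rd:6 wr:2>
#1 ALU src=r7,r2 dispatched  <A:1 Mu:0 Ld:1 B:1 rd:4 wr:1>
#2 ALU src=r3,r3 dispatched  <A:0 Mu:0 Ld:1 B:1 rd:3 wr:0>
#3 MEM src=r4 held:WR_PORT  <A:0 Mu:0 Ld:1 B:1 rd:3 wr:0>
#4 BR src=r2,r7 dispatched  <A:0 Mu:0 Ld:1 B:0 rd:1 wr:0>
#5 ALU src=r7,r2 held:FU  <A:0 Mu:0 Ld:1 B:0 rd:1 wr:0>
#6 ALU src=r1,r2 held:FU  <A:0 Mu:0 Ld:1 B:0 rd:1 wr:0>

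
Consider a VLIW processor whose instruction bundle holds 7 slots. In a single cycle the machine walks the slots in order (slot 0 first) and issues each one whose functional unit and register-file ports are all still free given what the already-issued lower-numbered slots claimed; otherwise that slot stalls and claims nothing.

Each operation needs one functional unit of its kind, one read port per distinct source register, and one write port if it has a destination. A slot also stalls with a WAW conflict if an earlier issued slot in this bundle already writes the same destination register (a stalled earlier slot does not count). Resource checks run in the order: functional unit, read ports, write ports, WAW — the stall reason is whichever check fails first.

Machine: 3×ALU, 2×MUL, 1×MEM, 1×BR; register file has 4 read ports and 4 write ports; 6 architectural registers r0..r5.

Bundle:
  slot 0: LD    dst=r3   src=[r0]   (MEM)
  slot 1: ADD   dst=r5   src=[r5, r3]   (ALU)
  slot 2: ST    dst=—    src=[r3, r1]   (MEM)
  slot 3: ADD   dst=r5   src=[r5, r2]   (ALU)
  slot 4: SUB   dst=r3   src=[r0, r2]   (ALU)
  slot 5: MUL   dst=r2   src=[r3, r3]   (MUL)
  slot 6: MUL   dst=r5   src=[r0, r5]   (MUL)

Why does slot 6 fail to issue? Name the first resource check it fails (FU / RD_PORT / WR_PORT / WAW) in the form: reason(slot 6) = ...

slot 0 (MEM): ISSUE — free A3,Mu2,Ld0,B1 rp3 wp3
slot 1 (ALU): ISSUE — free A2,Mu2,Ld0,B1 rp1 wp2
slot 2 (MEM): stall FU — free A2,Mu2,Ld0,B1 rp1 wp2
slot 3 (ALU): stall RD_PORT — free A2,Mu2,Ld0,B1 rp1 wp2
slot 4 (ALU): stall RD_PORT — free A2,Mu2,Ld0,B1 rp1 wp2
slot 5 (MUL): ISSUE — free A2,Mu1,Ld0,B1 rp0 wp1
slot 6 (MUL): stall RD_PORT — free A2,Mu1,Ld0,B1 rp0 wp1

reason(slot 6) = RD_PORT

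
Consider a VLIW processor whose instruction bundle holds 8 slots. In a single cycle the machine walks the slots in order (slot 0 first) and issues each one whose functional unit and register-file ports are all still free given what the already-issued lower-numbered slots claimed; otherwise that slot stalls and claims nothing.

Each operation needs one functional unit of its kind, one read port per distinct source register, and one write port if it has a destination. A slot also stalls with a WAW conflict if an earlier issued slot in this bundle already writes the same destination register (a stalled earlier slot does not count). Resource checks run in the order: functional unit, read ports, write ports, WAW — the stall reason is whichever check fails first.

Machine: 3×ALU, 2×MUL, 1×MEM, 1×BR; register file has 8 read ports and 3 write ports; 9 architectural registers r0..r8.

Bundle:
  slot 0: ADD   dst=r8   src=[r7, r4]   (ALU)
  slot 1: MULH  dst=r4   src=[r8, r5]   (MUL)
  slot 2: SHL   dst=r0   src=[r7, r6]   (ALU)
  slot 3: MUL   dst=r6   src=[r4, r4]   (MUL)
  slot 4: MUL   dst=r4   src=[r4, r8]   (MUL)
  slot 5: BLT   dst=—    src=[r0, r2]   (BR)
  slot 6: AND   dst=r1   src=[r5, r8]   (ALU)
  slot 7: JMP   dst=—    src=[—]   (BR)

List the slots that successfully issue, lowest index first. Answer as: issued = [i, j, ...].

(0) want 1×ALU +2rd +1wr — yes → AL2|MU2|ME1|BR1|rd6|wr2
(1) want 1×MUL +2rd +1wr — yes → AL2|MU1|ME1|BR1|rd4|wr1
(2) want 1×ALU +2rd +1wr — yes → AL1|MU1|ME1|BR1|rd2|wr0
(3) want 1×MUL +1rd +1wr — WR_PORT → AL1|MU1|ME1|BR1|rd2|wr0
(4) want 1×MUL +2rd +1wr — WR_PORT → AL1|MU1|ME1|BR1|rd2|wr0
(5) want 1×BR +2rd +0wr — yes → AL1|MU1|ME1|BR0|rd0|wr0
(6) want 1×ALU +2rd +1wr — RD_PORT → AL1|MU1|ME1|BR0|rd0|wr0
(7) want 1×BR +0rd +0wr — FU → AL1|MU1|ME1|BR0|rd0|wr0

issued = [0, 1, 2, 5]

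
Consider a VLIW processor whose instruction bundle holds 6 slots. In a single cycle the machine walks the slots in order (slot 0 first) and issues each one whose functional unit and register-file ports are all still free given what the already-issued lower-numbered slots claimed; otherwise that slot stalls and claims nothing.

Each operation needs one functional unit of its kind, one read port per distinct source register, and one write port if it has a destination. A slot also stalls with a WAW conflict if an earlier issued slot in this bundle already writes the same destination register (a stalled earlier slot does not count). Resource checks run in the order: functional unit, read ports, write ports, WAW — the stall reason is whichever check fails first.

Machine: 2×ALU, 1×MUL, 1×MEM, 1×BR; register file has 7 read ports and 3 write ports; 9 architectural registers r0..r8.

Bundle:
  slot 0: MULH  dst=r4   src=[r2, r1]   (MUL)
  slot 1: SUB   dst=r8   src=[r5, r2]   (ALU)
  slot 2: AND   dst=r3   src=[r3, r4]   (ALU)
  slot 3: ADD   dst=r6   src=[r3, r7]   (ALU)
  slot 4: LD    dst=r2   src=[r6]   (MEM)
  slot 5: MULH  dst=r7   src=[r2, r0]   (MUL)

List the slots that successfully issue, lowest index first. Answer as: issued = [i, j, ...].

  0. MUL→r4 ⇒ go  {2A/0Mu/1Ld/1B | 5r 2w}
  1. ALU→r8 ⇒ go  {1A/0Mu/1Ld/1B | 3r 1w}
  2. ALU→r3 ⇒ go  {0A/0Mu/1Ld/1B | 1r 0w}
  3. ALU→r6 ⇒ no(FU)  {0A/0Mu/1Ld/1B | 1r 0w}
  4. MEM→r2 ⇒ no(WR_PORT)  {0A/0Mu/1Ld/1B | 1r 0w}
  5. MUL→r7 ⇒ no(FU)  {0A/0Mu/1Ld/1B | 1r 0w}

issued = [0, 1, 2]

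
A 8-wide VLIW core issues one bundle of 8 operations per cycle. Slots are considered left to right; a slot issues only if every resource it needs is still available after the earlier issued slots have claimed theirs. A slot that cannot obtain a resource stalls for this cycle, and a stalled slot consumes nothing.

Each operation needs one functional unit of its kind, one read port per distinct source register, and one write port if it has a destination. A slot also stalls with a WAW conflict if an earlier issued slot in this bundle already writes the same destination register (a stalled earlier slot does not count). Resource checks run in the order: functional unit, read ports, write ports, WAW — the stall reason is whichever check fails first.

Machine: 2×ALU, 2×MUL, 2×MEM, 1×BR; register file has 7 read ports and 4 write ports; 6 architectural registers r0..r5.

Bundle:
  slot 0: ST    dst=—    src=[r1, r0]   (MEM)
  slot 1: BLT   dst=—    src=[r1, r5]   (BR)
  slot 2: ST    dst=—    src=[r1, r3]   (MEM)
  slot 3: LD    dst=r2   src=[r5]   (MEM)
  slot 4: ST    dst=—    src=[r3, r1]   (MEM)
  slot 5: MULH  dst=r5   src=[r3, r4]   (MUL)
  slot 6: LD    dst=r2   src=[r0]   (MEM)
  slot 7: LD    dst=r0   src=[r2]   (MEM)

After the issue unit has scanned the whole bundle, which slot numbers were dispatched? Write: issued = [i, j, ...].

issued = [0, 1, 2]

slot 0 (MEM): ISSUE — free A2,Mu2,Ld1,B1 rp5 wp4
slot 1 (BR): ISSUE — free A2,Mu2,Ld1,B0 rp3 wp4
slot 2 (MEM): ISSUE — free A2,Mu2,Ld0,B0 rp1 wp4
slot 3 (MEM): stall FU — free A2,Mu2,Ld0,B0 rp1 wp4
slot 4 (MEM): stall FU — free A2,Mu2,Ld0,B0 rp1 wp4
slot 5 (MUL): stall RD_PORT — free A2,Mu2,Ld0,B0 rp1 wp4
slot 6 (MEM): stall FU — free A2,Mu2,Ld0,B0 rp1 wp4
slot 7 (MEM): stall FU — free A2,Mu2,Ld0,B0 rp1 wp4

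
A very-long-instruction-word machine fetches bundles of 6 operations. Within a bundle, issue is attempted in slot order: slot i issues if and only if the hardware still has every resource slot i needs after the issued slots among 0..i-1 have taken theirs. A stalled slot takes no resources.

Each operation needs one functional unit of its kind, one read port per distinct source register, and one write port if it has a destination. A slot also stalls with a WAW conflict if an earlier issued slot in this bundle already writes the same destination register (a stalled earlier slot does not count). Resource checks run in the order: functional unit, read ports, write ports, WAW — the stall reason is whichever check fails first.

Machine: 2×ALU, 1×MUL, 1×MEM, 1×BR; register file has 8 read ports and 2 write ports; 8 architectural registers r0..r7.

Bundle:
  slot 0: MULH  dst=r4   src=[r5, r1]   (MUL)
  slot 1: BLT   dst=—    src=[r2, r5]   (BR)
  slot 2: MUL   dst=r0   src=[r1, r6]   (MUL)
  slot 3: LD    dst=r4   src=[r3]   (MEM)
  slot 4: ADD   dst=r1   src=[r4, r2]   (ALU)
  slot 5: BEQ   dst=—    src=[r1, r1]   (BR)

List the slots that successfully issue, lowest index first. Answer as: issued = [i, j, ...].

issued = [0, 1, 4]

[0] MUL needs rd=2 wr=1: ok; after: ALU=2 MUL=0 MEM=1 BR=1, R=6, W=1
[1] BR needs rd=2 wr=0: ok; after: ALU=2 MUL=0 MEM=1 BR=0, R=4, W=1
[2] MUL needs rd=2 wr=1: FU; after: ALU=2 MUL=0 MEM=1 BR=0, R=4, W=1
[3] MEM needs rd=1 wr=1: WAW; after: ALU=2 MUL=0 MEM=1 BR=0, R=4, W=1
[4] ALU needs rd=2 wr=1: ok; after: ALU=1 MUL=0 MEM=1 BR=0, R=2, W=0
[5] BR needs rd=1 wr=0: FU; after: ALU=1 MUL=0 MEM=1 BR=0, R=2, W=0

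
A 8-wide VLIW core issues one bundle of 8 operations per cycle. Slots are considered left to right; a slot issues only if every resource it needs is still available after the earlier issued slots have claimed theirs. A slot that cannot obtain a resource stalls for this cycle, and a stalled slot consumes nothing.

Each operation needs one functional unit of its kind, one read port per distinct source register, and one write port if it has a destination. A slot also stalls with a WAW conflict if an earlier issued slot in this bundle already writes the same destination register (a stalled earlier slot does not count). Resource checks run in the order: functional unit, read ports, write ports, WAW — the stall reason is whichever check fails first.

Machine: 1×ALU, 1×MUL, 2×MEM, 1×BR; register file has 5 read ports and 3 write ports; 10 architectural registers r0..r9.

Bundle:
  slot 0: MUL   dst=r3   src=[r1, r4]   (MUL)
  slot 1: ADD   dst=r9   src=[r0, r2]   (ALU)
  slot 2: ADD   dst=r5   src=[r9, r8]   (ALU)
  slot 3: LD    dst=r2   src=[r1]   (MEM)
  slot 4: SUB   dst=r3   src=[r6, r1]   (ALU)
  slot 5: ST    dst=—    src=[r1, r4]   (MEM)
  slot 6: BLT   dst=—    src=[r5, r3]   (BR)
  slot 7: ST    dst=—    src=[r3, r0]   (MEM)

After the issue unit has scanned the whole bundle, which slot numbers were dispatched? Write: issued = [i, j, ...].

issued = [0, 1, 3]

(0) want 1×MUL +2rd +1wr — yes → AL1|MU0|ME2|BR1|rd3|wr2
(1) want 1×ALU +2rd +1wr — yes → AL0|MU0|ME2|BR1|rd1|wr1
(2) want 1×ALU +2rd +1wr — FU → AL0|MU0|ME2|BR1|rd1|wr1
(3) want 1×MEM +1rd +1wr — yes → AL0|MU0|ME1|BR1|rd0|wr0
(4) want 1×ALU +2rd +1wr — FU → AL0|MU0|ME1|BR1|rd0|wr0
(5) want 1×MEM +2rd +0wr — RD_PORT → AL0|MU0|ME1|BR1|rd0|wr0
(6) want 1×BR +2rd +0wr — RD_PORT → AL0|MU0|ME1|BR1|rd0|wr0
(7) want 1×MEM +2rd +0wr — RD_PORT → AL0|MU0|ME1|BR1|rd0|wr0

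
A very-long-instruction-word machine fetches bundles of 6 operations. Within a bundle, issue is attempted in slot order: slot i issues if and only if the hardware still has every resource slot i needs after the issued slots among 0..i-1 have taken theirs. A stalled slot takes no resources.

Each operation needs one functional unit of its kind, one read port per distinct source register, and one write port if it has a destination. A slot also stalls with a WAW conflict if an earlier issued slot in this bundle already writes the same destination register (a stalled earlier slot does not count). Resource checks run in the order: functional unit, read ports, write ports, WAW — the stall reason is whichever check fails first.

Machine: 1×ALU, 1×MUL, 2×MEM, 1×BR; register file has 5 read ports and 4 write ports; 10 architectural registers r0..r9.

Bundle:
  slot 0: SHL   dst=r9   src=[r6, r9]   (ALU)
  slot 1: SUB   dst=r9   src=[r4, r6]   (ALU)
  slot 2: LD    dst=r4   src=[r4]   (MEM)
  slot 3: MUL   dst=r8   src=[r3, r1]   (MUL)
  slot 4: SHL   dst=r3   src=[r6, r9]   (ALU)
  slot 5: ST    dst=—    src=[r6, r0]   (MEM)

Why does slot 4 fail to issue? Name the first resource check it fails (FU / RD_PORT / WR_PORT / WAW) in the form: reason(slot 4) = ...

[0] ALU needs rd=2 wr=1: ok; after: ALU=0 MUL=1 MEM=2 BR=1, R=3, W=3
[1] ALU needs rd=2 wr=1: FU; after: ALU=0 MUL=1 MEM=2 BR=1, R=3, W=3
[2] MEM needs rd=1 wr=1: ok; after: ALU=0 MUL=1 MEM=1 BR=1, R=2, W=2
[3] MUL needs rd=2 wr=1: ok; after: ALU=0 MUL=0 MEM=1 BR=1, R=0, W=1
[4] ALU needs rd=2 wr=1: FU; after: ALU=0 MUL=0 MEM=1 BR=1, R=0, W=1
[5] MEM needs rd=2 wr=0: RD_PORT; after: ALU=0 MUL=0 MEM=1 BR=1, R=0, W=1

reason(slot 4) = FU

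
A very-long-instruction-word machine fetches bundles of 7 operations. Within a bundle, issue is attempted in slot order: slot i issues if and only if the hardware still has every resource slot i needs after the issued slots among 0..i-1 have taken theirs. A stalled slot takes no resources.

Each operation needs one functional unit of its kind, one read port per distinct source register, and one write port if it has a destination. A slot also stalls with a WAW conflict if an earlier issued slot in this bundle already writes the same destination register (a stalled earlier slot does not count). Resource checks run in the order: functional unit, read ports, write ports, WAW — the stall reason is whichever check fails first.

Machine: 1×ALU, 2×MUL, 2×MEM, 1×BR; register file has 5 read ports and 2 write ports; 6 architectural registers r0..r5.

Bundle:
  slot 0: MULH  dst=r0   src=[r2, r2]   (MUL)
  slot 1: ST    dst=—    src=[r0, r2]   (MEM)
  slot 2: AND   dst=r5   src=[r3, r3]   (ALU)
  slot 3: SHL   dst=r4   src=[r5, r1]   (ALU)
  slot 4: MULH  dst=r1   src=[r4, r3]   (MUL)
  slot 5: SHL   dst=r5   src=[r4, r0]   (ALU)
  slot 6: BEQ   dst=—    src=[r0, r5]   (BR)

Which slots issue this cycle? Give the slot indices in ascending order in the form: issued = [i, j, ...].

issued = [0, 1, 2]

[0] MUL needs rd=1 wr=1: ok; after: ALU=1 MUL=1 MEM=2 BR=1, R=4, W=1
[1] MEM needs rd=2 wr=0: ok; after: ALU=1 MUL=1 MEM=1 BR=1, R=2, W=1
[2] ALU needs rd=1 wr=1: ok; after: ALU=0 MUL=1 MEM=1 BR=1, R=1, W=0
[3] ALU needs rd=2 wr=1: FU; after: ALU=0 MUL=1 MEM=1 BR=1, R=1, W=0
[4] MUL needs rd=2 wr=1: RD_PORT; after: ALU=0 MUL=1 MEM=1 BR=1, R=1, W=0
[5] ALU needs rd=2 wr=1: FU; after: ALU=0 MUL=1 MEM=1 BR=1, R=1, W=0
[6] BR needs rd=2 wr=0: RD_PORT; after: ALU=0 MUL=1 MEM=1 BR=1, R=1, W=0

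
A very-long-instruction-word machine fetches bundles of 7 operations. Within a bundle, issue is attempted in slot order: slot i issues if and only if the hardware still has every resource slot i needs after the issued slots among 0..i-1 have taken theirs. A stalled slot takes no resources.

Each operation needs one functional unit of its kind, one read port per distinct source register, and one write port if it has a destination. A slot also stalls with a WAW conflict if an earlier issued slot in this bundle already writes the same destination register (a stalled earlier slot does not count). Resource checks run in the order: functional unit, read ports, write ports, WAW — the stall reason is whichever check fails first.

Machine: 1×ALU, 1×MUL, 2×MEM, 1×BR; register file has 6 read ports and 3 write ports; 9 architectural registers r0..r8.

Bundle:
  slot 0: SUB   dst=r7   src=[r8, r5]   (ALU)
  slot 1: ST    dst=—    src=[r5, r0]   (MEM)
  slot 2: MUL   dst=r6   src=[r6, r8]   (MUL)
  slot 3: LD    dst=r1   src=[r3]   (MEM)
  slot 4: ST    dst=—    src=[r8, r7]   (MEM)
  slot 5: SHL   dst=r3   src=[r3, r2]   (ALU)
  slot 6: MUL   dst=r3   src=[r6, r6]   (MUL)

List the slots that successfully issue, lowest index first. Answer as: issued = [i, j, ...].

issued = [0, 1, 2]

#0 ALU src=r8,r5 dispatched  <A:0 Mu:1 Ld:2 B:1 rd:4 wr:2>
#1 MEM src=r5,r0 dispatched  <A:0 Mu:1 Ld:1 B:1 rd:2 wr:2>
#2 MUL src=r6,r8 dispatched  <A:0 Mu:0 Ld:1 B:1 rd:0 wr:1>
#3 MEM src=r3 held:RD_PORT  <A:0 Mu:0 Ld:1 B:1 rd:0 wr:1>
#4 MEM src=r8,r7 held:RD_PORT  <A:0 Mu:0 Ld:1 B:1 rd:0 wr:1>
#5 ALU src=r3,r2 held:FU  <A:0 Mu:0 Ld:1 B:1 rd:0 wr:1>
#6 MUL src=r6,r6 held:FU  <A:0 Mu:0 Ld:1 B:1 rd:0 wr:1>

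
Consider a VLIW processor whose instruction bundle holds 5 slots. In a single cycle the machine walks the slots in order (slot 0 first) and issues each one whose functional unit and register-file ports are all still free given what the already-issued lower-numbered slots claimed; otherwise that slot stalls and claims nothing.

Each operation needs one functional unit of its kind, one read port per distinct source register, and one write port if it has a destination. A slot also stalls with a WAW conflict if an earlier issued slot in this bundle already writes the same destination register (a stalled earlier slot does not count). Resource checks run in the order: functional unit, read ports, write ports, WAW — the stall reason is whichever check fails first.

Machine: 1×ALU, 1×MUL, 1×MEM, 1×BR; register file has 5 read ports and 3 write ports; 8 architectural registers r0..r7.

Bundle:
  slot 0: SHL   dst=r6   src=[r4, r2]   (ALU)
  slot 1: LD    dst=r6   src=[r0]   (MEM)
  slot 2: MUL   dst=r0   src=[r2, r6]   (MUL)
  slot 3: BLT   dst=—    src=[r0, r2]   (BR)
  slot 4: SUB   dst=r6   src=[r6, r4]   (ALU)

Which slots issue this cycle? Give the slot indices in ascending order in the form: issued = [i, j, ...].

issued = [0, 2]

(0) want 1×ALU +2rd +1wr — yes → AL0|MU1|ME1|BR1|rd3|wr2
(1) want 1×MEM +1rd +1wr — WAW → AL0|MU1|ME1|BR1|rd3|wr2
(2) want 1×MUL +2rd +1wr — yes → AL0|MU0|ME1|BR1|rd1|wr1
(3) want 1×BR +2rd +0wr — RD_PORT → AL0|MU0|ME1|BR1|rd1|wr1
(4) want 1×ALU +2rd +1wr — FU → AL0|MU0|ME1|BR1|rd1|wr1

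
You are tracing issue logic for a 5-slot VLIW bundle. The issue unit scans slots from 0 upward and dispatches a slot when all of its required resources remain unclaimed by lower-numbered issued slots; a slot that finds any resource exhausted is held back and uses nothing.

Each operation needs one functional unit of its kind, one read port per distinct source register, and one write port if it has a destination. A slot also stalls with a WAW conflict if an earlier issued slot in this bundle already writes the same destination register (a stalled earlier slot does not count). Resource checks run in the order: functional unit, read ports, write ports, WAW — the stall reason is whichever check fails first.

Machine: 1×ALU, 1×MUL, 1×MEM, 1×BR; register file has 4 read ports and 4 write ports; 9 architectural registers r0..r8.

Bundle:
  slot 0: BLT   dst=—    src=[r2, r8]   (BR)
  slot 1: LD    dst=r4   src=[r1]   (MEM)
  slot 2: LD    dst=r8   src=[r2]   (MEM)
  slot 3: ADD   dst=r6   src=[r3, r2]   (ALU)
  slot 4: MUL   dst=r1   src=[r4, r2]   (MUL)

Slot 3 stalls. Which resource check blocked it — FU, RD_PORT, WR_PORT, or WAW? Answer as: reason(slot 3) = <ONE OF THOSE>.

reason(slot 3) = RD_PORT

slot 0 (BR): ISSUE — free A1,Mu1,Ld1,B0 rp2 wp4
slot 1 (MEM): ISSUE — free A1,Mu1,Ld0,B0 rp1 wp3
slot 2 (MEM): stall FU — free A1,Mu1,Ld0,B0 rp1 wp3
slot 3 (ALU): stall RD_PORT — free A1,Mu1,Ld0,B0 rp1 wp3
slot 4 (MUL): stall RD_PORT — free A1,Mu1,Ld0,B0 rp1 wp3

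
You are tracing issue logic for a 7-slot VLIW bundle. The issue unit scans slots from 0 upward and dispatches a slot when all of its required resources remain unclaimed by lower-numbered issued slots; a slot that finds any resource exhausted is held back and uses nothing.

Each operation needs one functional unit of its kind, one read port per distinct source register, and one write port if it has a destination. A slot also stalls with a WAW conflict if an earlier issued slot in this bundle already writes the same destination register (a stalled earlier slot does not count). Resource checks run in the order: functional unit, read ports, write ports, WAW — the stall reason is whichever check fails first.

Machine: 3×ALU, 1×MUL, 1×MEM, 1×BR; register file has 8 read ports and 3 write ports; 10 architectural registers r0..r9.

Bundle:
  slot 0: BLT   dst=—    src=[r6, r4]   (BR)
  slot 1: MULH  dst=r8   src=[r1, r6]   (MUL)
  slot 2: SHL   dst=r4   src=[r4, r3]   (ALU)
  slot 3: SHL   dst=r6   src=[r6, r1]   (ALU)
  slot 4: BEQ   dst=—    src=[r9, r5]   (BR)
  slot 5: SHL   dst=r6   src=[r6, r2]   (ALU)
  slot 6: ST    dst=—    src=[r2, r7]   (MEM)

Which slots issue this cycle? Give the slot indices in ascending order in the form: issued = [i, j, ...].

issued = [0, 1, 2, 3]

  0. BR ⇒ go  {3A/1Mu/1Ld/0B | 6r 3w}
  1. MUL→r8 ⇒ go  {3A/0Mu/1Ld/0B | 4r 2w}
  2. ALU→r4 ⇒ go  {2A/0Mu/1Ld/0B | 2r 1w}
  3. ALU→r6 ⇒ go  {1A/0Mu/1Ld/0B | 0r 0w}
  4. BR ⇒ no(FU)  {1A/0Mu/1Ld/0B | 0r 0w}
  5. ALU→r6 ⇒ no(RD_PORT)  {1A/0Mu/1Ld/0B | 0r 0w}
  6. MEM ⇒ no(RD_PORT)  {1A/0Mu/1Ld/0B | 0r 0w}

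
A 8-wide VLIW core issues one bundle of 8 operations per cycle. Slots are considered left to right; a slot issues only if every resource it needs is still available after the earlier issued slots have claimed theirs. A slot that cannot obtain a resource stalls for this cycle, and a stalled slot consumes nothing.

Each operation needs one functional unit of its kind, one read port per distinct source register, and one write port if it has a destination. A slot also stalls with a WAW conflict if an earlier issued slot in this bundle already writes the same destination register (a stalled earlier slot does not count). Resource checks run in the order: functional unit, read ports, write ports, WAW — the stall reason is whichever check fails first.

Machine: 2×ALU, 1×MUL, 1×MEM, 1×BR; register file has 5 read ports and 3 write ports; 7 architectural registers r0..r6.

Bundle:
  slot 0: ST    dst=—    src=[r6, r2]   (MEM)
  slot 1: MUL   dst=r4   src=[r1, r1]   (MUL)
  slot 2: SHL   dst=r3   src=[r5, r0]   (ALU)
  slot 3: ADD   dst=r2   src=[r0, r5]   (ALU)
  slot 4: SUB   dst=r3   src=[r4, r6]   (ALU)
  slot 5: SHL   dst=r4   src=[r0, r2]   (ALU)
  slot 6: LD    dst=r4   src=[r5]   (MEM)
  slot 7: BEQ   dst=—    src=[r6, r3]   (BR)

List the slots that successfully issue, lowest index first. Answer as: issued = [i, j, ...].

issued = [0, 1, 2]

#0 MEM src=r6,r2 dispatched  <A:2 Mu:1 Ld:0 B:1 rd:3 wr:3>
#1 MUL src=r1,r1 dispatched  <A:2 Mu:0 Ld:0 B:1 rd:2 wr:2>
#2 ALU src=r5,r0 dispatched  <A:1 Mu:0 Ld:0 B:1 rd:0 wr:1>
#3 ALU src=r0,r5 held:RD_PORT  <A:1 Mu:0 Ld:0 B:1 rd:0 wr:1>
#4 ALU src=r4,r6 held:RD_PORT  <A:1 Mu:0 Ld:0 B:1 rd:0 wr:1>
#5 ALU src=r0,r2 held:RD_PORT  <A:1 Mu:0 Ld:0 B:1 rd:0 wr:1>
#6 MEM src=r5 held:FU  <A:1 Mu:0 Ld:0 B:1 rd:0 wr:1>
#7 BR src=r6,r3 held:RD_PORT  <A:1 Mu:0 Ld:0 B:1 rd:0 wr:1>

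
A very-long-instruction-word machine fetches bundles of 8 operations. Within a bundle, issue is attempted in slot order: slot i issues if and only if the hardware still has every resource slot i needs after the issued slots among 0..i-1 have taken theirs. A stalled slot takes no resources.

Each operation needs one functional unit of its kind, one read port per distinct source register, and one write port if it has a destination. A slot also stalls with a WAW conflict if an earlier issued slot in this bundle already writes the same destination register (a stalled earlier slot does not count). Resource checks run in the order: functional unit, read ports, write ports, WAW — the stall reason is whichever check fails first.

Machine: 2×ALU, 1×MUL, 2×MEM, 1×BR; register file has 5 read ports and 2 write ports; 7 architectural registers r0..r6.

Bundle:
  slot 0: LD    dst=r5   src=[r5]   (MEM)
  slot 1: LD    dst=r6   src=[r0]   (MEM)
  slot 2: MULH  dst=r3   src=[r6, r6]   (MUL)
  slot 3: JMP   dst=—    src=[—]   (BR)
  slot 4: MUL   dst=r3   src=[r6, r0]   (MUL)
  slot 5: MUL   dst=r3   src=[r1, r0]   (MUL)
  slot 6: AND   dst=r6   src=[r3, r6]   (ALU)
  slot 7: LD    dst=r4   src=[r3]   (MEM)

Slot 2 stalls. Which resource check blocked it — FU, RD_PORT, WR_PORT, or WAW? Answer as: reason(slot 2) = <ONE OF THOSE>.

  0. MEM→r5 ⇒ go  {2A/1Mu/1Ld/1B | 4r 1w}
  1. MEM→r6 ⇒ go  {2A/1Mu/0Ld/1B | 3r 0w}
  2. MUL→r3 ⇒ no(WR_PORT)  {2A/1Mu/0Ld/1B | 3r 0w}
  3. BR ⇒ go  {2A/1Mu/0Ld/0B | 3r 0w}
  4. MUL→r3 ⇒ no(WR_PORT)  {2A/1Mu/0Ld/0B | 3r 0w}
  5. MUL→r3 ⇒ no(WR_PORT)  {2A/1Mu/0Ld/0B | 3r 0w}
  6. ALU→r6 ⇒ no(WR_PORT)  {2A/1Mu/0Ld/0B | 3r 0w}
  7. MEM→r4 ⇒ no(FU)  {2A/1Mu/0Ld/0B | 3r 0w}

reason(slot 2) = WR_PORT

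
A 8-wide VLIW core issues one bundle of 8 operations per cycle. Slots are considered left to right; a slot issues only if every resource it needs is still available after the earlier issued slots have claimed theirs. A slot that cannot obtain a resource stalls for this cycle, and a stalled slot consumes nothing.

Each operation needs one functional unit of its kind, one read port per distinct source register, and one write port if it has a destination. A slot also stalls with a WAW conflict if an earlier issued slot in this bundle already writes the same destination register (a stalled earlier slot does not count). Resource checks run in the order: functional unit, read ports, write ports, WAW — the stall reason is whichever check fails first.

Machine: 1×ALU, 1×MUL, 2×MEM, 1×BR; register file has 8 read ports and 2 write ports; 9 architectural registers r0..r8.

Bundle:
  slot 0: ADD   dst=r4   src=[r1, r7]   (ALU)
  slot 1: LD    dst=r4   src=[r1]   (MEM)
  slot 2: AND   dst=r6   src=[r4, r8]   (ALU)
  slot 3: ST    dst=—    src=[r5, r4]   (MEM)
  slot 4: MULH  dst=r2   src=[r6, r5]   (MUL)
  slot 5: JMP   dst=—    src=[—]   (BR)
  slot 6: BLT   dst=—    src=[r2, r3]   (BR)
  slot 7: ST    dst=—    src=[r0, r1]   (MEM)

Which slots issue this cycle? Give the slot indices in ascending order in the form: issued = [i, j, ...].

issued = [0, 3, 4, 5, 7]

slot 0 (ALU): ISSUE — free A0,Mu1,Ld2,B1 rp6 wp1
slot 1 (MEM): stall WAW — free A0,Mu1,Ld2,B1 rp6 wp1
slot 2 (ALU): stall FU — free A0,Mu1,Ld2,B1 rp6 wp1
slot 3 (MEM): ISSUE — free A0,Mu1,Ld1,B1 rp4 wp1
slot 4 (MUL): ISSUE — free A0,Mu0,Ld1,B1 rp2 wp0
slot 5 (BR): ISSUE — free A0,Mu0,Ld1,B0 rp2 wp0
slot 6 (BR): stall FU — free A0,Mu0,Ld1,B0 rp2 wp0
slot 7 (MEM): ISSUE — free A0,Mu0,Ld0,B0 rp0 wp0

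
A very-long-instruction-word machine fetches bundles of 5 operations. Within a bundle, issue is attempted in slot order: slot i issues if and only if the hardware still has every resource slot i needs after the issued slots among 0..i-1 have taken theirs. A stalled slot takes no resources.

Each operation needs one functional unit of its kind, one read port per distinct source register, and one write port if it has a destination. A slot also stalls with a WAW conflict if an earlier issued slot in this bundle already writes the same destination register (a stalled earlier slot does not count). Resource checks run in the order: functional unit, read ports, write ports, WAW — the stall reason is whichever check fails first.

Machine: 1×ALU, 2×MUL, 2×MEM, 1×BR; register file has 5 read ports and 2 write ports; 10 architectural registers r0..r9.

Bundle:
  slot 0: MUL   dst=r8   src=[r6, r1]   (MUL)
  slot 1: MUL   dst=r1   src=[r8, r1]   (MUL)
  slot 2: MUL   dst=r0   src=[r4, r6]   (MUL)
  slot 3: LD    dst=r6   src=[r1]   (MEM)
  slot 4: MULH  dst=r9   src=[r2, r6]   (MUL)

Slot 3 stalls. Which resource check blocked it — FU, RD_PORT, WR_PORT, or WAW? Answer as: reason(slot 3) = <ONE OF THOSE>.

reason(slot 3) = WR_PORT

[0] MUL needs rd=2 wr=1: ok; after: ALU=1 MUL=1 MEM=2 BR=1, R=3, W=1
[1] MUL needs rd=2 wr=1: ok; after: ALU=1 MUL=0 MEM=2 BR=1, R=1, W=0
[2] MUL needs rd=2 wr=1: FU; after: ALU=1 MUL=0 MEM=2 BR=1, R=1, W=0
[3] MEM needs rd=1 wr=1: WR_PORT; after: ALU=1 MUL=0 MEM=2 BR=1, R=1, W=0
[4] MUL needs rd=2 wr=1: FU; after: ALU=1 MUL=0 MEM=2 BR=1, R=1, W=0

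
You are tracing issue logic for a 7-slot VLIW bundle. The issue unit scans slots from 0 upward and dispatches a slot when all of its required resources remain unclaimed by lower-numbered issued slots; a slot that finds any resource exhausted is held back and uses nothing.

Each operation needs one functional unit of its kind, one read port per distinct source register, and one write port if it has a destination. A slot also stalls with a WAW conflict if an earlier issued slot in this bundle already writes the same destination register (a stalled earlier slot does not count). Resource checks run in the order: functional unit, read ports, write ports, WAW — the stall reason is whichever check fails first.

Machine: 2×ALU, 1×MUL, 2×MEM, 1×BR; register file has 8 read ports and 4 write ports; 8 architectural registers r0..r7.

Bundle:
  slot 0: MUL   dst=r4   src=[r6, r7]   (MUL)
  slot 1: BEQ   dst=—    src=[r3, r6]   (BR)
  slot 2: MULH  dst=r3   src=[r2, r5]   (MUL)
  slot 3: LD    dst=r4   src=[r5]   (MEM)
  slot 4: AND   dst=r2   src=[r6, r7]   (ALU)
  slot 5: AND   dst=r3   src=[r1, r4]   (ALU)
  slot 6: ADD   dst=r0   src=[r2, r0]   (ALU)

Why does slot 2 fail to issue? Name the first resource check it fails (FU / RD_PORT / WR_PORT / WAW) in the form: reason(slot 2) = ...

reason(slot 2) = FU

(0) want 1×MUL +2rd +1wr — yes → AL2|MU0|ME2|BR1|rd6|wr3
(1) want 1×BR +2rd +0wr — yes → AL2|MU0|ME2|BR0|rd4|wr3
(2) want 1×MUL +2rd +1wr — FU → AL2|MU0|ME2|BR0|rd4|wr3
(3) want 1×MEM +1rd +1wr — WAW → AL2|MU0|ME2|BR0|rd4|wr3
(4) want 1×ALU +2rd +1wr — yes → AL1|MU0|ME2|BR0|rd2|wr2
(5) want 1×ALU +2rd +1wr — yes → AL0|MU0|ME2|BR0|rd0|wr1
(6) want 1×ALU +2rd +1wr — FU → AL0|MU0|ME2|BR0|rd0|wr1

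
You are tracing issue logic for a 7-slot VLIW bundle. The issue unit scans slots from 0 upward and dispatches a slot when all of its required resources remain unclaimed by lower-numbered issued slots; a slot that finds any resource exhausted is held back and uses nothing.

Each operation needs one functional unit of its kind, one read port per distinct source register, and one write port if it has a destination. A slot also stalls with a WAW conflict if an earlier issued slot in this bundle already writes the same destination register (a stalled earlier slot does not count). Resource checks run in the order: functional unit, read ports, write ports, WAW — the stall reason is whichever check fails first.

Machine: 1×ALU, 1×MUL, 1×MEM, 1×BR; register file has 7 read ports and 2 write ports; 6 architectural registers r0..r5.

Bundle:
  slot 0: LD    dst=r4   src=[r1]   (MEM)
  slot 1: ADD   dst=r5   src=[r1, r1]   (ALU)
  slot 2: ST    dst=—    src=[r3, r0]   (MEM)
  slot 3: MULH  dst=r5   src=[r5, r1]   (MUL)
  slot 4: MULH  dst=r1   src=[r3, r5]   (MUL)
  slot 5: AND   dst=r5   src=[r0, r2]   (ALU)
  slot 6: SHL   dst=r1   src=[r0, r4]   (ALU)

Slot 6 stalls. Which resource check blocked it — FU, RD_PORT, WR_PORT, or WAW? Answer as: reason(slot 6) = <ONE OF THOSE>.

slot 0 (MEM): ISSUE — free A1,Mu1,Ld0,B1 rp6 wp1
slot 1 (ALU): ISSUE — free A0,Mu1,Ld0,B1 rp5 wp0
slot 2 (MEM): stall FU — free A0,Mu1,Ld0,B1 rp5 wp0
slot 3 (MUL): stall WR_PORT — free A0,Mu1,Ld0,B1 rp5 wp0
slot 4 (MUL): stall WR_PORT — free A0,Mu1,Ld0,B1 rp5 wp0
slot 5 (ALU): stall FU — free A0,Mu1,Ld0,B1 rp5 wp0
slot 6 (ALU): stall FU — free A0,Mu1,Ld0,B1 rp5 wp0

reason(slot 6) = FU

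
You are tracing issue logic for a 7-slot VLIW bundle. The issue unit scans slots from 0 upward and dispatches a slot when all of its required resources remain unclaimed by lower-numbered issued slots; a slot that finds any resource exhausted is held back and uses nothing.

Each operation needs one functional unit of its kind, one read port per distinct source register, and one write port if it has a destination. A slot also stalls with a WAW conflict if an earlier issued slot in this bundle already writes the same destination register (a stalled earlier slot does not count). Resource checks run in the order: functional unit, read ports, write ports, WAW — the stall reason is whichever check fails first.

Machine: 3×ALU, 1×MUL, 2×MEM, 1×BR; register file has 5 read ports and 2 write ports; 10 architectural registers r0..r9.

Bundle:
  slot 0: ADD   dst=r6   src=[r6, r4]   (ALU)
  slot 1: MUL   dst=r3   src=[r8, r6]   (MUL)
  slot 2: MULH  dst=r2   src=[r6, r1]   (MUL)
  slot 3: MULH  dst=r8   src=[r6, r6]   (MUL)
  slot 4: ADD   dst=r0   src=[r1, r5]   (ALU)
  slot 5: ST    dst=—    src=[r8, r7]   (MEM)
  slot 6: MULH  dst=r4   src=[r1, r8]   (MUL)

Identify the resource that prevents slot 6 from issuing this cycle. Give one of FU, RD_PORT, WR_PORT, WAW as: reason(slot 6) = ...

reason(slot 6) = FU

slot 0 (ALU): ISSUE — free A2,Mu1,Ld2,B1 rp3 wp1
slot 1 (MUL): ISSUE — free A2,Mu0,Ld2,B1 rp1 wp0
slot 2 (MUL): stall FU — free A2,Mu0,Ld2,B1 rp1 wp0
slot 3 (MUL): stall FU — free A2,Mu0,Ld2,B1 rp1 wp0
slot 4 (ALU): stall RD_PORT — free A2,Mu0,Ld2,B1 rp1 wp0
slot 5 (MEM): stall RD_PORT — free A2,Mu0,Ld2,B1 rp1 wp0
slot 6 (MUL): stall FU — free A2,Mu0,Ld2,B1 rp1 wp0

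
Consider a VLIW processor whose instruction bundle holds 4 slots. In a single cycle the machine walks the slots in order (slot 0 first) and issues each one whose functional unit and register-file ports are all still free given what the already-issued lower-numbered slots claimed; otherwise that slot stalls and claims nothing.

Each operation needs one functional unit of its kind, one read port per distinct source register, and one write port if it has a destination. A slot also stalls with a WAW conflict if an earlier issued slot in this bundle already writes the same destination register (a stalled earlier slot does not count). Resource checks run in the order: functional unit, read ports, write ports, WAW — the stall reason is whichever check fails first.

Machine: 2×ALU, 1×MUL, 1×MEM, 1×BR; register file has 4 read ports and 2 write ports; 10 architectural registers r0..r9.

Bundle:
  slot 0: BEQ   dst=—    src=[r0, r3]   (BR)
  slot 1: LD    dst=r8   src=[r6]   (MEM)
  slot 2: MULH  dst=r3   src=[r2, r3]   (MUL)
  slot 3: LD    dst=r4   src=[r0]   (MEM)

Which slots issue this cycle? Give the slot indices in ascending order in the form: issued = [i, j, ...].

#0 BR src=r0,r3 dispatched  <A:2 Mu:1 Ld:1 B:0 rd:2 wr:2>
#1 MEM src=r6 dispatched  <A:2 Mu:1 Ld:0 B:0 rd:1 wr:1>
#2 MUL src=r2,r3 held:RD_PORT  <A:2 Mu:1 Ld:0 B:0 rd:1 wr:1>
#3 MEM src=r0 held:FU  <A:2 Mu:1 Ld:0 B:0 rd:1 wr:1>

issued = [0, 1]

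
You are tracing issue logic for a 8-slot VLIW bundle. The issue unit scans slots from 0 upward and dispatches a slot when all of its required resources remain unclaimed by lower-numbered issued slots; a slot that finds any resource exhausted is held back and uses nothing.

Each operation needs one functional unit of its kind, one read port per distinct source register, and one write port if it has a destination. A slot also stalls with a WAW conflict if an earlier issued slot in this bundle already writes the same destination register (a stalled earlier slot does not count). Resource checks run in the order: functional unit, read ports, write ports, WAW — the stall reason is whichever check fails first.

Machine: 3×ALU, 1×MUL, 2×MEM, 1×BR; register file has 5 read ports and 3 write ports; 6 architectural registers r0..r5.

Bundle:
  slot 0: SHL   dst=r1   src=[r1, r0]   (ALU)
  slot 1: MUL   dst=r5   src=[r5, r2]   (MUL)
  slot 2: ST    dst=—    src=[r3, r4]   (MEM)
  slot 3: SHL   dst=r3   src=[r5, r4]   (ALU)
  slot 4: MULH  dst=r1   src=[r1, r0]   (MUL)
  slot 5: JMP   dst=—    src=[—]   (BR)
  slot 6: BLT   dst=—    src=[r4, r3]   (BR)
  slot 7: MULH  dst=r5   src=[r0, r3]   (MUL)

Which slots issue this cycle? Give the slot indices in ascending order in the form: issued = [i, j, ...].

slot 0 (ALU): ISSUE — free A2,Mu1,Ld2,B1 rp3 wp2
slot 1 (MUL): ISSUE — free A2,Mu0,Ld2,B1 rp1 wp1
slot 2 (MEM): stall RD_PORT — free A2,Mu0,Ld2,B1 rp1 wp1
slot 3 (ALU): stall RD_PORT — free A2,Mu0,Ld2,B1 rp1 wp1
slot 4 (MUL): stall FU — free A2,Mu0,Ld2,B1 rp1 wp1
slot 5 (BR): ISSUE — free A2,Mu0,Ld2,B0 rp1 wp1
slot 6 (BR): stall FU — free A2,Mu0,Ld2,B0 rp1 wp1
slot 7 (MUL): stall FU — free A2,Mu0,Ld2,B0 rp1 wp1

issued = [0, 1, 5]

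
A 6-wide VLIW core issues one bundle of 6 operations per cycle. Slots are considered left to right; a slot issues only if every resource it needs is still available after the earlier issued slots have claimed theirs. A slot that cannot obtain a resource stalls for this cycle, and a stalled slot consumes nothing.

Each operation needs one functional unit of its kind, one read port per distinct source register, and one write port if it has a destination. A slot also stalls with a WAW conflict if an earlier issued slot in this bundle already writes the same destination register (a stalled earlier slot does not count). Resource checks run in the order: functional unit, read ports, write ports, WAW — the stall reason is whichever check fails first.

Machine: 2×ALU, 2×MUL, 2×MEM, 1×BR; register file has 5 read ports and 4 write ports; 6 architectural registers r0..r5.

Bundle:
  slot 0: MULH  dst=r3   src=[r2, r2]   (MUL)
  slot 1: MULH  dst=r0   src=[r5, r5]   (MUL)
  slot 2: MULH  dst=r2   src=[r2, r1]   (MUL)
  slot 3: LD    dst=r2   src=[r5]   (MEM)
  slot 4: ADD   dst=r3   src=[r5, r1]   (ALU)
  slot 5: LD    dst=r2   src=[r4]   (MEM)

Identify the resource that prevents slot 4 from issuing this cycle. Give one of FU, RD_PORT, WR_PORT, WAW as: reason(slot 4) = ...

reason(slot 4) = WAW

#0 MUL src=r2,r2 dispatched  <A:2 Mu:1 Ld:2 B:1 rd:4 wr:3>
#1 MUL src=r5,r5 dispatched  <A:2 Mu:0 Ld:2 B:1 rd:3 wr:2>
#2 MUL src=r2,r1 held:FU  <A:2 Mu:0 Ld:2 B:1 rd:3 wr:2>
#3 MEM src=r5 dispatched  <A:2 Mu:0 Ld:1 B:1 rd:2 wr:1>
#4 ALU src=r5,r1 held:WAW  <A:2 Mu:0 Ld:1 B:1 rd:2 wr:1>
#5 MEM src=r4 held:WAW  <A:2 Mu:0 Ld:1 B:1 rd:2 wr:1>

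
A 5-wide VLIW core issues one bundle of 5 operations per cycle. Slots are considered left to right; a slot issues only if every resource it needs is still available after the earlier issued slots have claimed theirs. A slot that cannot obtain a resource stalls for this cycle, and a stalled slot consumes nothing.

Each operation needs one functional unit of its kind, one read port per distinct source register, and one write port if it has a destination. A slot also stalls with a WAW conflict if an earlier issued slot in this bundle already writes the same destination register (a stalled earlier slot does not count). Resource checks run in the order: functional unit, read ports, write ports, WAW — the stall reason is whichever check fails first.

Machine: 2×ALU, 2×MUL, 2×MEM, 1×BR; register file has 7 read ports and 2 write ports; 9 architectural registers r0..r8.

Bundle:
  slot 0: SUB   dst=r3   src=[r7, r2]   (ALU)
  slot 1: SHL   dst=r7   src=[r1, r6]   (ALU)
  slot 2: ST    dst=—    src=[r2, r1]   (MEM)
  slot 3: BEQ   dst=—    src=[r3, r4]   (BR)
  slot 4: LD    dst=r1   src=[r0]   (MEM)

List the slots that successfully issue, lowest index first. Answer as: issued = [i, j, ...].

[0] ALU needs rd=2 wr=1: ok; after: ALU=1 MUL=2 MEM=2 BR=1, R=5, W=1
[1] ALU needs rd=2 wr=1: ok; after: ALU=0 MUL=2 MEM=2 BR=1, R=3, W=0
[2] MEM needs rd=2 wr=0: ok; after: ALU=0 MUL=2 MEM=1 BR=1, R=1, W=0
[3] BR needs rd=2 wr=0: RD_PORT; after: ALU=0 MUL=2 MEM=1 BR=1, R=1, W=0
[4] MEM needs rd=1 wr=1: WR_PORT; after: ALU=0 MUL=2 MEM=1 BR=1, R=1, W=0

issued = [0, 1, 2]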